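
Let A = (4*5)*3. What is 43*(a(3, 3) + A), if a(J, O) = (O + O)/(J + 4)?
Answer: 18318/7 ≈ 2616.9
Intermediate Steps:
a(J, O) = 2*O/(4 + J) (a(J, O) = (2*O)/(4 + J) = 2*O/(4 + J))
A = 60 (A = 20*3 = 60)
43*(a(3, 3) + A) = 43*(2*3/(4 + 3) + 60) = 43*(2*3/7 + 60) = 43*(2*3*(⅐) + 60) = 43*(6/7 + 60) = 43*(426/7) = 18318/7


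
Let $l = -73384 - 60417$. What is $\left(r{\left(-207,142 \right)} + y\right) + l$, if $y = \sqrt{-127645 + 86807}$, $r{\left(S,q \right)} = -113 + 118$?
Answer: $-133796 + i \sqrt{40838} \approx -1.338 \cdot 10^{5} + 202.08 i$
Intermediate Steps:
$r{\left(S,q \right)} = 5$
$y = i \sqrt{40838}$ ($y = \sqrt{-40838} = i \sqrt{40838} \approx 202.08 i$)
$l = -133801$ ($l = -73384 - 60417 = -133801$)
$\left(r{\left(-207,142 \right)} + y\right) + l = \left(5 + i \sqrt{40838}\right) - 133801 = -133796 + i \sqrt{40838}$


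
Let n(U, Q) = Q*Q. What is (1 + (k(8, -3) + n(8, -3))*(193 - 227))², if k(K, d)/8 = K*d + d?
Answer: 49547521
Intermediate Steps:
k(K, d) = 8*d + 8*K*d (k(K, d) = 8*(K*d + d) = 8*(d + K*d) = 8*d + 8*K*d)
n(U, Q) = Q²
(1 + (k(8, -3) + n(8, -3))*(193 - 227))² = (1 + (8*(-3)*(1 + 8) + (-3)²)*(193 - 227))² = (1 + (8*(-3)*9 + 9)*(-34))² = (1 + (-216 + 9)*(-34))² = (1 - 207*(-34))² = (1 + 7038)² = 7039² = 49547521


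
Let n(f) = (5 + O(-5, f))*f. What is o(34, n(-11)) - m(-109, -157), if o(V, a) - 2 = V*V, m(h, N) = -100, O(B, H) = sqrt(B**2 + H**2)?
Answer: 1258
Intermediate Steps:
n(f) = f*(5 + sqrt(25 + f**2)) (n(f) = (5 + sqrt((-5)**2 + f**2))*f = (5 + sqrt(25 + f**2))*f = f*(5 + sqrt(25 + f**2)))
o(V, a) = 2 + V**2 (o(V, a) = 2 + V*V = 2 + V**2)
o(34, n(-11)) - m(-109, -157) = (2 + 34**2) - 1*(-100) = (2 + 1156) + 100 = 1158 + 100 = 1258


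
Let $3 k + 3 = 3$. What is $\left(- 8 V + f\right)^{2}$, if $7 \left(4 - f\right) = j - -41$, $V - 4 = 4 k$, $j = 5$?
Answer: $\frac{58564}{49} \approx 1195.2$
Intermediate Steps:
$k = 0$ ($k = -1 + \frac{1}{3} \cdot 3 = -1 + 1 = 0$)
$V = 4$ ($V = 4 + 4 \cdot 0 = 4 + 0 = 4$)
$f = - \frac{18}{7}$ ($f = 4 - \frac{5 - -41}{7} = 4 - \frac{5 + 41}{7} = 4 - \frac{46}{7} = - \frac{18}{7} \approx -2.5714$)
$\left(- 8 V + f\right)^{2} = \left(\left(-8\right) 4 - \frac{18}{7}\right)^{2} = \left(-32 - \frac{18}{7}\right)^{2} = \left(- \frac{242}{7}\right)^{2} = \frac{58564}{49}$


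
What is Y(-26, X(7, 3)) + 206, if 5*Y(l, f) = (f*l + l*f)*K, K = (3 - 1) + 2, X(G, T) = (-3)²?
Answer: -842/5 ≈ -168.40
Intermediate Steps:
X(G, T) = 9
K = 4 (K = 2 + 2 = 4)
Y(l, f) = 8*f*l/5 (Y(l, f) = ((f*l + l*f)*4)/5 = ((f*l + f*l)*4)/5 = ((2*f*l)*4)/5 = (8*f*l)/5 = 8*f*l/5)
Y(-26, X(7, 3)) + 206 = (8/5)*9*(-26) + 206 = -1872/5 + 206 = -842/5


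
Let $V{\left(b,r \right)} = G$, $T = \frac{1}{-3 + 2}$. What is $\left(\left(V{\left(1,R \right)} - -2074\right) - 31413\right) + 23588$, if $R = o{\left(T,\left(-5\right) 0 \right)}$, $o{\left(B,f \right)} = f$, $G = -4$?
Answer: $-5755$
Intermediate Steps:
$T = -1$ ($T = \frac{1}{-1} = -1$)
$R = 0$ ($R = \left(-5\right) 0 = 0$)
$V{\left(b,r \right)} = -4$
$\left(\left(V{\left(1,R \right)} - -2074\right) - 31413\right) + 23588 = \left(\left(-4 - -2074\right) - 31413\right) + 23588 = \left(\left(-4 + 2074\right) - 31413\right) + 23588 = \left(2070 - 31413\right) + 23588 = -29343 + 23588 = -5755$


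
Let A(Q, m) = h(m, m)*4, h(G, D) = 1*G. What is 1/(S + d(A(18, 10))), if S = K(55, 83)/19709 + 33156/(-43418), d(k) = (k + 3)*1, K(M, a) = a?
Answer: 427862681/18073161328 ≈ 0.023674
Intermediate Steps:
h(G, D) = G
A(Q, m) = 4*m (A(Q, m) = m*4 = 4*m)
d(k) = 3 + k (d(k) = (3 + k)*1 = 3 + k)
S = -324933955/427862681 (S = 83/19709 + 33156/(-43418) = 83*(1/19709) + 33156*(-1/43418) = 83/19709 - 16578/21709 = -324933955/427862681 ≈ -0.75943)
1/(S + d(A(18, 10))) = 1/(-324933955/427862681 + (3 + 4*10)) = 1/(-324933955/427862681 + (3 + 40)) = 1/(-324933955/427862681 + 43) = 1/(18073161328/427862681) = 427862681/18073161328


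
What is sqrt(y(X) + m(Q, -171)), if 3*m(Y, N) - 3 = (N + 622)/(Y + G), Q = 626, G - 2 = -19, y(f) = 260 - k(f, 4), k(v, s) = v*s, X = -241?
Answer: sqrt(454420778)/609 ≈ 35.004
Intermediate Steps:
k(v, s) = s*v
y(f) = 260 - 4*f
G = -17 (G = 2 - 19 = -17)
m(Y, N) = 1 + (622 + N)/(3*(-17 + Y)) (m(Y, N) = 1 + ((N + 622)/(Y - 17))/3 = 1 + ((622 + N)/(-17 + Y))/3 = 1 + (622 + N)/(3*(-17 + Y)))
sqrt(y(X) + m(Q, -171)) = sqrt((260 - 4*(-241)) + (571 - 171 + 3*626)/(3*(-17 + 626))) = sqrt((260 + 964) + (1/3)*(571 - 171 + 1878)/609) = sqrt(1224 + (1/3)*(1/609)*2278) = sqrt(1224 + 2278/1827) = sqrt(2238526/1827) = sqrt(454420778)/609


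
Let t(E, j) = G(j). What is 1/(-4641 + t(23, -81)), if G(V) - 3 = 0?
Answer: -1/4638 ≈ -0.00021561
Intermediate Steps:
G(V) = 3 (G(V) = 3 + 0 = 3)
t(E, j) = 3
1/(-4641 + t(23, -81)) = 1/(-4641 + 3) = 1/(-4638) = -1/4638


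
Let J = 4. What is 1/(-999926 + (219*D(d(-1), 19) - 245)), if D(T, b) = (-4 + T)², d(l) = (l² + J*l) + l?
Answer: -1/986155 ≈ -1.0140e-6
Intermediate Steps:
d(l) = l² + 5*l (d(l) = (l² + 4*l) + l = l² + 5*l)
1/(-999926 + (219*D(d(-1), 19) - 245)) = 1/(-999926 + (219*(-4 - (5 - 1))² - 245)) = 1/(-999926 + (219*(-4 - 1*4)² - 245)) = 1/(-999926 + (219*(-4 - 4)² - 245)) = 1/(-999926 + (219*(-8)² - 245)) = 1/(-999926 + (219*64 - 245)) = 1/(-999926 + (14016 - 245)) = 1/(-999926 + 13771) = 1/(-986155) = -1/986155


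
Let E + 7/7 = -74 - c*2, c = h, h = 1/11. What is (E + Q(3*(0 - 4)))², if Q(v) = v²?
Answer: 573049/121 ≈ 4735.9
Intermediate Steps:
h = 1/11 ≈ 0.090909
c = 1/11 ≈ 0.090909
E = -827/11 (E = -1 + (-74 - 2/11) = -1 - 816/11 = -827/11 ≈ -75.182)
(E + Q(3*(0 - 4)))² = (-827/11 + (3*(0 - 4))²)² = (-827/11 + (3*(-4))²)² = (-827/11 + (-12)²)² = (-827/11 + 144)² = (757/11)² = 573049/121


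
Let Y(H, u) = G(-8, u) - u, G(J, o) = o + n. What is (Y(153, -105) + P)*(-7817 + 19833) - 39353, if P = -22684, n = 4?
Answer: -272562233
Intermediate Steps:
G(J, o) = 4 + o (G(J, o) = o + 4 = 4 + o)
Y(H, u) = 4 (Y(H, u) = (4 + u) - u = 4)
(Y(153, -105) + P)*(-7817 + 19833) - 39353 = (4 - 22684)*(-7817 + 19833) - 39353 = -22680*12016 - 39353 = -272522880 - 39353 = -272562233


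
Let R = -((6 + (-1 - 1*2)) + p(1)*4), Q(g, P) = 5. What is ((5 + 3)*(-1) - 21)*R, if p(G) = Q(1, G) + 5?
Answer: 1247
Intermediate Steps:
p(G) = 10 (p(G) = 5 + 5 = 10)
R = -43 (R = -((6 + (-1 - 1*2)) + 10*4) = -((6 + (-1 - 2)) + 40) = -((6 - 3) + 40) = -(3 + 40) = -1*43 = -43)
((5 + 3)*(-1) - 21)*R = ((5 + 3)*(-1) - 21)*(-43) = (8*(-1) - 21)*(-43) = (-8 - 21)*(-43) = -29*(-43) = 1247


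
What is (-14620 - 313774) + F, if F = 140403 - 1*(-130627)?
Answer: -57364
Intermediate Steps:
F = 271030 (F = 140403 + 130627 = 271030)
(-14620 - 313774) + F = (-14620 - 313774) + 271030 = -328394 + 271030 = -57364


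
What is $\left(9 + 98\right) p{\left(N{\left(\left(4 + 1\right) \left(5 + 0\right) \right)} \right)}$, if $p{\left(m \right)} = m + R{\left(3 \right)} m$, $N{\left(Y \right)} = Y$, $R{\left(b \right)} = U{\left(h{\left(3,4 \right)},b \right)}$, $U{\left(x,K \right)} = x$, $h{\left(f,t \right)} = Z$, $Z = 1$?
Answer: $5350$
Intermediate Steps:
$h{\left(f,t \right)} = 1$
$R{\left(b \right)} = 1$
$p{\left(m \right)} = 2 m$ ($p{\left(m \right)} = m + 1 m = m + m = 2 m$)
$\left(9 + 98\right) p{\left(N{\left(\left(4 + 1\right) \left(5 + 0\right) \right)} \right)} = \left(9 + 98\right) 2 \left(4 + 1\right) \left(5 + 0\right) = 107 \cdot 2 \cdot 5 \cdot 5 = 107 \cdot 2 \cdot 25 = 107 \cdot 50 = 5350$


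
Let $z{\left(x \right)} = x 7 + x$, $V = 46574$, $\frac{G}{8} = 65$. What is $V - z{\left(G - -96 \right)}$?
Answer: $41646$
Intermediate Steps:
$G = 520$ ($G = 8 \cdot 65 = 520$)
$z{\left(x \right)} = 8 x$ ($z{\left(x \right)} = 7 x + x = 8 x$)
$V - z{\left(G - -96 \right)} = 46574 - 8 \left(520 - -96\right) = 46574 - 8 \left(520 + 96\right) = 46574 - 8 \cdot 616 = 46574 - 4928 = 41646$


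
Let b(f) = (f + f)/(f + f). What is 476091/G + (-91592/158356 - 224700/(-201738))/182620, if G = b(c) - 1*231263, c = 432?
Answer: -28932681931041738897/14054118683249479670 ≈ -2.0587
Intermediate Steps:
b(f) = 1 (b(f) = (2*f)/((2*f)) = (2*f)*(1/(2*f)) = 1)
G = -231262 (G = 1 - 1*231263 = 1 - 231263 = -231262)
476091/G + (-91592/158356 - 224700/(-201738))/182620 = 476091/(-231262) + (-91592/158356 - 224700/(-201738))/182620 = 476091*(-1/231262) + (-91592*1/158356 - 224700*(-1/201738))*(1/182620) = -476091/231262 + (-22898/39589 + 37450/33623)*(1/182620) = -476091/231262 + (712708596/1331100947)*(1/182620) = -476091/231262 + 178177149/60771413735285 = -28932681931041738897/14054118683249479670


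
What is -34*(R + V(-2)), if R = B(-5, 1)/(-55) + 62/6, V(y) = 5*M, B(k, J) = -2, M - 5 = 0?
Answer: -198424/165 ≈ -1202.6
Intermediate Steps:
M = 5 (M = 5 + 0 = 5)
V(y) = 25 (V(y) = 5*5 = 25)
R = 1711/165 (R = -2/(-55) + 62/6 = -2*(-1/55) + 62*(1/6) = 2/55 + 31/3 = 1711/165 ≈ 10.370)
-34*(R + V(-2)) = -34*(1711/165 + 25) = -34*5836/165 = -198424/165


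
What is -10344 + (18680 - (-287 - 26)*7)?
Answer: 10527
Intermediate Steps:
-10344 + (18680 - (-287 - 26)*7) = -10344 + (18680 - (-313)*7) = -10344 + (18680 - 1*(-2191)) = -10344 + (18680 + 2191) = -10344 + 20871 = 10527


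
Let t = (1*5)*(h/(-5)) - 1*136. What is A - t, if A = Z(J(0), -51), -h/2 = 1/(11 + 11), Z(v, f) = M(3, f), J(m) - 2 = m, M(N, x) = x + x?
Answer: 373/11 ≈ 33.909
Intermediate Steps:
M(N, x) = 2*x
J(m) = 2 + m
Z(v, f) = 2*f
h = -1/11 (h = -2/(11 + 11) = -2/22 = -2*1/22 = -1/11 ≈ -0.090909)
A = -102 (A = 2*(-51) = -102)
t = -1495/11 (t = (1*5)*(-1/11/(-5)) - 1*136 = 5*(-1/11*(-⅕)) - 136 = 5*(1/55) - 136 = 1/11 - 136 = -1495/11 ≈ -135.91)
A - t = -102 - 1*(-1495/11) = -102 + 1495/11 = 373/11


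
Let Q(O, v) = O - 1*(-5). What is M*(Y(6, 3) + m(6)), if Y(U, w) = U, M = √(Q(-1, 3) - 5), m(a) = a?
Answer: 12*I ≈ 12.0*I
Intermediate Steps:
Q(O, v) = 5 + O (Q(O, v) = O + 5 = 5 + O)
M = I (M = √((5 - 1) - 5) = √(4 - 5) = √(-1) = I ≈ 1.0*I)
M*(Y(6, 3) + m(6)) = I*(6 + 6) = I*12 = 12*I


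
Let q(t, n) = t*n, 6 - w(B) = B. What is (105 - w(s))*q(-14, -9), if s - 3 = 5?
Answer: 13482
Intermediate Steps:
s = 8 (s = 3 + 5 = 8)
w(B) = 6 - B
q(t, n) = n*t
(105 - w(s))*q(-14, -9) = (105 - (6 - 1*8))*(-9*(-14)) = (105 - (6 - 8))*126 = (105 - 1*(-2))*126 = (105 + 2)*126 = 107*126 = 13482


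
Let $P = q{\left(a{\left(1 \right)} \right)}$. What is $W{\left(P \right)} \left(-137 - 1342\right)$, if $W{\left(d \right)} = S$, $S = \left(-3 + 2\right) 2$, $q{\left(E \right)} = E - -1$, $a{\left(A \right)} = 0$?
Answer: $2958$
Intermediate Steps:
$q{\left(E \right)} = 1 + E$ ($q{\left(E \right)} = E + 1 = 1 + E$)
$P = 1$ ($P = 1 + 0 = 1$)
$S = -2$ ($S = \left(-1\right) 2 = -2$)
$W{\left(d \right)} = -2$
$W{\left(P \right)} \left(-137 - 1342\right) = - 2 \left(-137 - 1342\right) = \left(-2\right) \left(-1479\right) = 2958$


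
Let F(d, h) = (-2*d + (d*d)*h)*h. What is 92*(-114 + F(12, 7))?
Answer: 623208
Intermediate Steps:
F(d, h) = h*(-2*d + h*d**2) (F(d, h) = (-2*d + d**2*h)*h = (-2*d + h*d**2)*h = h*(-2*d + h*d**2))
92*(-114 + F(12, 7)) = 92*(-114 + 12*7*(-2 + 12*7)) = 92*(-114 + 12*7*(-2 + 84)) = 92*(-114 + 12*7*82) = 92*(-114 + 6888) = 92*6774 = 623208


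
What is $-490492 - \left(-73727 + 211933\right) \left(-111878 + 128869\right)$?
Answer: $-2348748638$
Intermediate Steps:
$-490492 - \left(-73727 + 211933\right) \left(-111878 + 128869\right) = -490492 - 138206 \cdot 16991 = -490492 - 2348258146 = -2348748638$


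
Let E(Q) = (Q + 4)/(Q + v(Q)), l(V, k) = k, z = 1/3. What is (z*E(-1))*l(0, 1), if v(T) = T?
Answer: -½ ≈ -0.50000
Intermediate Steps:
z = ⅓ ≈ 0.33333
E(Q) = (4 + Q)/(2*Q) (E(Q) = (Q + 4)/(Q + Q) = (4 + Q)/((2*Q)) = (4 + Q)*(1/(2*Q)) = (4 + Q)/(2*Q))
(z*E(-1))*l(0, 1) = (((½)*(4 - 1)/(-1))/3)*1 = (((½)*(-1)*3)/3)*1 = ((⅓)*(-3/2))*1 = -½*1 = -½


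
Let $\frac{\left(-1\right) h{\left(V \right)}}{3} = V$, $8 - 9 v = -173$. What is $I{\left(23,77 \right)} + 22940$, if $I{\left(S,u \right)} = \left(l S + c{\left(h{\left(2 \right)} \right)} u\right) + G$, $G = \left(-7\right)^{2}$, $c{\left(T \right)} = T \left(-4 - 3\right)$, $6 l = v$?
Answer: $\frac{1420205}{54} \approx 26300.0$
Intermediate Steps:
$v = \frac{181}{9}$ ($v = \frac{8}{9} - - \frac{173}{9} = \frac{8}{9} + \frac{173}{9} = \frac{181}{9} \approx 20.111$)
$h{\left(V \right)} = - 3 V$
$l = \frac{181}{54}$ ($l = \frac{1}{6} \cdot \frac{181}{9} = \frac{181}{54} \approx 3.3519$)
$c{\left(T \right)} = - 7 T$ ($c{\left(T \right)} = T \left(-7\right) = - 7 T$)
$G = 49$
$I{\left(S,u \right)} = 49 + 42 u + \frac{181 S}{54}$ ($I{\left(S,u \right)} = \left(\frac{181 S}{54} + - 7 \left(\left(-3\right) 2\right) u\right) + 49 = \left(\frac{181 S}{54} + \left(-7\right) \left(-6\right) u\right) + 49 = \left(\frac{181 S}{54} + 42 u\right) + 49 = \left(42 u + \frac{181 S}{54}\right) + 49 = 49 + 42 u + \frac{181 S}{54}$)
$I{\left(23,77 \right)} + 22940 = \left(49 + 42 \cdot 77 + \frac{181}{54} \cdot 23\right) + 22940 = \left(49 + 3234 + \frac{4163}{54}\right) + 22940 = \frac{181445}{54} + 22940 = \frac{1420205}{54}$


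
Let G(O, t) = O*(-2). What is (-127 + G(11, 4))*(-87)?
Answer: 12963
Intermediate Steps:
G(O, t) = -2*O
(-127 + G(11, 4))*(-87) = (-127 - 2*11)*(-87) = (-127 - 22)*(-87) = -149*(-87) = 12963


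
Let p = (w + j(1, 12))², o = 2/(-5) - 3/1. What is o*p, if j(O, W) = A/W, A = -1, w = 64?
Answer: -10000913/720 ≈ -13890.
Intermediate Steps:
j(O, W) = -1/W
o = -17/5 (o = 2*(-⅕) - 3*1 = -⅖ - 3 = -17/5 ≈ -3.4000)
p = 588289/144 (p = (64 - 1/12)² = (767/12)² = 588289/144 ≈ 4085.3)
o*p = -17/5*588289/144 = -10000913/720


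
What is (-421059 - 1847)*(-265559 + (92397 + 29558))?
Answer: 60730993224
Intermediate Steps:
(-421059 - 1847)*(-265559 + (92397 + 29558)) = -422906*(-265559 + 121955) = -422906*(-143604) = 60730993224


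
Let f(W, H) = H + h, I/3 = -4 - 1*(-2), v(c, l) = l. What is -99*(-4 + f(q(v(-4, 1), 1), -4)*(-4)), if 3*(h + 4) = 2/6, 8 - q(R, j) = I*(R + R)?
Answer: -2728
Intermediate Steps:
I = -6 (I = 3*(-4 - 1*(-2)) = 3*(-4 + 2) = 3*(-2) = -6)
q(R, j) = 8 + 12*R (q(R, j) = 8 - (-6)*(R + R) = 8 - (-6)*2*R = 8 - (-12)*R = 8 + 12*R)
h = -35/9 (h = -4 + (2/6)/3 = -4 + (2*(⅙))/3 = -4 + (⅓)*(⅓) = -4 + ⅑ = -35/9 ≈ -3.8889)
f(W, H) = -35/9 + H (f(W, H) = H - 35/9 = -35/9 + H)
-99*(-4 + f(q(v(-4, 1), 1), -4)*(-4)) = -99*(-4 + (-35/9 - 4)*(-4)) = -99*(-4 - 71/9*(-4)) = -99*(-4 + 284/9) = -99*248/9 = -2728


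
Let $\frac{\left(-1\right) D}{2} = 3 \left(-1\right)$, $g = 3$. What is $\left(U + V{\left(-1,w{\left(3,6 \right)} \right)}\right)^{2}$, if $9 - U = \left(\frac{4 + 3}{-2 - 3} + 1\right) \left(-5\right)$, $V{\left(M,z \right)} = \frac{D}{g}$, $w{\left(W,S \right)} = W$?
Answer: $81$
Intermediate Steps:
$D = 6$ ($D = - 2 \cdot 3 \left(-1\right) = \left(-2\right) \left(-3\right) = 6$)
$V{\left(M,z \right)} = 2$ ($V{\left(M,z \right)} = \frac{6}{3} = 6 \cdot \frac{1}{3} = 2$)
$U = 7$ ($U = 9 - \left(\frac{4 + 3}{-2 - 3} + 1\right) \left(-5\right) = 9 - \left(\frac{7}{-5} + 1\right) \left(-5\right) = 9 - \left(7 \left(- \frac{1}{5}\right) + 1\right) \left(-5\right) = 9 - \left(- \frac{7}{5} + 1\right) \left(-5\right) = 9 - \left(- \frac{2}{5}\right) \left(-5\right) = 9 - 2 = 7$)
$\left(U + V{\left(-1,w{\left(3,6 \right)} \right)}\right)^{2} = \left(7 + 2\right)^{2} = 9^{2} = 81$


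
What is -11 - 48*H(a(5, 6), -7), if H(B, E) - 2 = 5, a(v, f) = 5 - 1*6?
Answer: -347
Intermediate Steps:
a(v, f) = -1 (a(v, f) = 5 - 6 = -1)
H(B, E) = 7 (H(B, E) = 2 + 5 = 7)
-11 - 48*H(a(5, 6), -7) = -11 - 48*7 = -11 - 336 = -347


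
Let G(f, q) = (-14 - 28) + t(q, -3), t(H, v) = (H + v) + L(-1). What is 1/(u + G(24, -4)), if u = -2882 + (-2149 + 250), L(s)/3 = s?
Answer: -1/4833 ≈ -0.00020691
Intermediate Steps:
L(s) = 3*s
t(H, v) = -3 + H + v (t(H, v) = (H + v) + 3*(-1) = (H + v) - 3 = -3 + H + v)
G(f, q) = -48 + q (G(f, q) = (-14 - 28) + (-3 + q - 3) = -42 + (-6 + q) = -48 + q)
u = -4781 (u = -2882 - 1899 = -4781)
1/(u + G(24, -4)) = 1/(-4781 + (-48 - 4)) = 1/(-4781 - 52) = 1/(-4833) = -1/4833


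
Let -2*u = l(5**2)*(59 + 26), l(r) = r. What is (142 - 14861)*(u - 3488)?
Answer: 133957619/2 ≈ 6.6979e+7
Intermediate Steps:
u = -2125/2 (u = -5**2*(59 + 26)/2 = -25*85/2 = -1/2*2125 = -2125/2 ≈ -1062.5)
(142 - 14861)*(u - 3488) = (142 - 14861)*(-2125/2 - 3488) = -14719*(-9101/2) = 133957619/2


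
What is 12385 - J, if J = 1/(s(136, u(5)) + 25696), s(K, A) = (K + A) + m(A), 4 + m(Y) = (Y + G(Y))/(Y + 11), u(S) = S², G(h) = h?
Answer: 5763718897/465379 ≈ 12385.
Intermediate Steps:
m(Y) = -4 + 2*Y/(11 + Y) (m(Y) = -4 + (Y + Y)/(Y + 11) = -4 + (2*Y)/(11 + Y) = -4 + 2*Y/(11 + Y))
s(K, A) = A + K + 2*(-22 - A)/(11 + A) (s(K, A) = (K + A) + 2*(-22 - A)/(11 + A) = (A + K) + 2*(-22 - A)/(11 + A) = A + K + 2*(-22 - A)/(11 + A))
J = 18/465379 (J = 1/((-44 - 2*5² + (11 + 5²)*(5² + 136))/(11 + 5²) + 25696) = 1/((-44 - 2*25 + (11 + 25)*(25 + 136))/(11 + 25) + 25696) = 1/((-44 - 50 + 36*161)/36 + 25696) = 1/((-44 - 50 + 5796)/36 + 25696) = 1/((1/36)*5702 + 25696) = 1/(2851/18 + 25696) = 1/(465379/18) = 18/465379 ≈ 3.8678e-5)
12385 - J = 12385 - 1*18/465379 = 12385 - 18/465379 = 5763718897/465379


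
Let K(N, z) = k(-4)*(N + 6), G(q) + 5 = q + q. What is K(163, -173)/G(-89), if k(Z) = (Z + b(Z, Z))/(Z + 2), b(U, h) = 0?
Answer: -338/183 ≈ -1.8470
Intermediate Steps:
G(q) = -5 + 2*q (G(q) = -5 + (q + q) = -5 + 2*q)
k(Z) = Z/(2 + Z) (k(Z) = (Z + 0)/(Z + 2) = Z/(2 + Z))
K(N, z) = 12 + 2*N (K(N, z) = (-4/(2 - 4))*(N + 6) = (-4/(-2))*(6 + N) = (-4*(-½))*(6 + N) = 2*(6 + N) = 12 + 2*N)
K(163, -173)/G(-89) = (12 + 2*163)/(-5 + 2*(-89)) = (12 + 326)/(-5 - 178) = 338/(-183) = 338*(-1/183) = -338/183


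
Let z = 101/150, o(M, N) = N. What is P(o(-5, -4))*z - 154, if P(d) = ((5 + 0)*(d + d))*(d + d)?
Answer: 922/15 ≈ 61.467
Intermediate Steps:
z = 101/150 (z = 101*(1/150) = 101/150 ≈ 0.67333)
P(d) = 20*d**2 (P(d) = (5*(2*d))*(2*d) = (10*d)*(2*d) = 20*d**2)
P(o(-5, -4))*z - 154 = (20*(-4)**2)*(101/150) - 154 = (20*16)*(101/150) - 154 = 320*(101/150) - 154 = 3232/15 - 154 = 922/15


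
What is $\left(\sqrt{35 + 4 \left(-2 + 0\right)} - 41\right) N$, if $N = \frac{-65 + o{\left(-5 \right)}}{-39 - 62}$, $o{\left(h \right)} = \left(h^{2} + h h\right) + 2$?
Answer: $- \frac{533}{101} + \frac{39 \sqrt{3}}{101} \approx -4.6084$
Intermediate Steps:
$o{\left(h \right)} = 2 + 2 h^{2}$ ($o{\left(h \right)} = \left(h^{2} + h^{2}\right) + 2 = 2 h^{2} + 2 = 2 + 2 h^{2}$)
$N = \frac{13}{101}$ ($N = \frac{-65 + \left(2 + 2 \left(-5\right)^{2}\right)}{-39 - 62} = \frac{-65 + \left(2 + 2 \cdot 25\right)}{-101} = \left(-65 + \left(2 + 50\right)\right) \left(- \frac{1}{101}\right) = \left(-65 + 52\right) \left(- \frac{1}{101}\right) = \left(-13\right) \left(- \frac{1}{101}\right) = \frac{13}{101} \approx 0.12871$)
$\left(\sqrt{35 + 4 \left(-2 + 0\right)} - 41\right) N = \left(\sqrt{35 + 4 \left(-2 + 0\right)} - 41\right) \frac{13}{101} = \left(\sqrt{35 + 4 \left(-2\right)} - 41\right) \frac{13}{101} = \left(\sqrt{35 - 8} - 41\right) \frac{13}{101} = \left(\sqrt{27} - 41\right) \frac{13}{101} = \left(3 \sqrt{3} - 41\right) \frac{13}{101} = \left(-41 + 3 \sqrt{3}\right) \frac{13}{101} = - \frac{533}{101} + \frac{39 \sqrt{3}}{101}$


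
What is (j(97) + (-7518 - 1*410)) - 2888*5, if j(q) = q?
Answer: -22271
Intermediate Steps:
(j(97) + (-7518 - 1*410)) - 2888*5 = (97 + (-7518 - 1*410)) - 2888*5 = (97 + (-7518 - 410)) - 14440 = (97 - 7928) - 14440 = -7831 - 14440 = -22271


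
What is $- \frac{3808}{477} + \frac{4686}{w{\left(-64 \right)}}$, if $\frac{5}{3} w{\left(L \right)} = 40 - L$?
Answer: $\frac{1664669}{24804} \approx 67.113$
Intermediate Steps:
$w{\left(L \right)} = 24 - \frac{3 L}{5}$ ($w{\left(L \right)} = \frac{3 \left(40 - L\right)}{5} = 24 - \frac{3 L}{5}$)
$- \frac{3808}{477} + \frac{4686}{w{\left(-64 \right)}} = - \frac{3808}{477} + \frac{4686}{24 - - \frac{192}{5}} = \left(-3808\right) \frac{1}{477} + \frac{4686}{24 + \frac{192}{5}} = - \frac{3808}{477} + \frac{4686}{\frac{312}{5}} = - \frac{3808}{477} + 4686 \cdot \frac{5}{312} = - \frac{3808}{477} + \frac{3905}{52} = \frac{1664669}{24804}$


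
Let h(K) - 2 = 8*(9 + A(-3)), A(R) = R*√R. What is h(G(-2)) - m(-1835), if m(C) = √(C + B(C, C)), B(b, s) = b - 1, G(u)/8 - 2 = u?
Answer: 74 - I*√3671 - 24*I*√3 ≈ 74.0 - 102.16*I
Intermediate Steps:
G(u) = 16 + 8*u
B(b, s) = -1 + b
A(R) = R^(3/2)
m(C) = √(-1 + 2*C) (m(C) = √(C + (-1 + C)) = √(-1 + 2*C))
h(K) = 74 - 24*I*√3 (h(K) = 2 + 8*(9 + (-3)^(3/2)) = 2 + 8*(9 - 3*I*√3) = 2 + (72 - 24*I*√3) = 74 - 24*I*√3)
h(G(-2)) - m(-1835) = (74 - 24*I*√3) - √(-1 + 2*(-1835)) = (74 - 24*I*√3) - √(-1 - 3670) = (74 - 24*I*√3) - √(-3671) = (74 - 24*I*√3) - I*√3671 = 74 - I*√3671 - 24*I*√3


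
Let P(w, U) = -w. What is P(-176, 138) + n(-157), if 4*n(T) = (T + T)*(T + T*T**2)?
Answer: 303799101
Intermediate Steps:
n(T) = T*(T + T**3)/2 (n(T) = ((T + T)*(T + T*T**2))/4 = ((2*T)*(T + T**3))/4 = (2*T*(T + T**3))/4 = T*(T + T**3)/2)
P(-176, 138) + n(-157) = -1*(-176) + (1/2)*(-157)**2*(1 + (-157)**2) = 176 + (1/2)*24649*(1 + 24649) = 176 + (1/2)*24649*24650 = 176 + 303798925 = 303799101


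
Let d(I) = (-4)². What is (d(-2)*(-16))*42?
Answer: -10752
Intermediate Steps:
d(I) = 16
(d(-2)*(-16))*42 = (16*(-16))*42 = -256*42 = -10752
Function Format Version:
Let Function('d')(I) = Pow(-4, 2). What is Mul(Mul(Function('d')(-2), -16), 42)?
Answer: -10752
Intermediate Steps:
Function('d')(I) = 16
Mul(Mul(Function('d')(-2), -16), 42) = Mul(Mul(16, -16), 42) = Mul(-256, 42) = -10752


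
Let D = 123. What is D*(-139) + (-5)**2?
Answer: -17072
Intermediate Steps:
D*(-139) + (-5)**2 = 123*(-139) + (-5)**2 = -17097 + 25 = -17072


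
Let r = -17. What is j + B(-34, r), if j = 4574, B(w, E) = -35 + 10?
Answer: 4549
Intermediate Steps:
B(w, E) = -25
j + B(-34, r) = 4574 - 25 = 4549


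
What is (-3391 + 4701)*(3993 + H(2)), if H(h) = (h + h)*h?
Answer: 5241310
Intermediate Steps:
H(h) = 2*h² (H(h) = (2*h)*h = 2*h²)
(-3391 + 4701)*(3993 + H(2)) = (-3391 + 4701)*(3993 + 2*2²) = 1310*(3993 + 2*4) = 1310*(3993 + 8) = 1310*4001 = 5241310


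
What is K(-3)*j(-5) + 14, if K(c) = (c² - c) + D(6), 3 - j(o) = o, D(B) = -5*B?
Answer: -130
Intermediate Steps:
j(o) = 3 - o
K(c) = -30 + c² - c (K(c) = (c² - c) - 5*6 = (c² - c) - 30 = -30 + c² - c)
K(-3)*j(-5) + 14 = (-30 + (-3)² - 1*(-3))*(3 - 1*(-5)) + 14 = (-30 + 9 + 3)*(3 + 5) + 14 = -18*8 + 14 = -144 + 14 = -130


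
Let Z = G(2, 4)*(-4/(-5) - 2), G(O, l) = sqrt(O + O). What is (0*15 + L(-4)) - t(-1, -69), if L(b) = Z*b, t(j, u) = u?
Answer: 393/5 ≈ 78.600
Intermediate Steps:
G(O, l) = sqrt(2)*sqrt(O) (G(O, l) = sqrt(2*O) = sqrt(2)*sqrt(O))
Z = -12/5 (Z = (sqrt(2)*sqrt(2))*(-4/(-5) - 2) = 2*(-4*(-1/5) - 2) = 2*(4/5 - 2) = 2*(-6/5) = -12/5 ≈ -2.4000)
L(b) = -12*b/5
(0*15 + L(-4)) - t(-1, -69) = (0*15 - 12/5*(-4)) - 1*(-69) = (0 + 48/5) + 69 = 48/5 + 69 = 393/5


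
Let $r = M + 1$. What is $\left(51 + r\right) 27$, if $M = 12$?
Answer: $1728$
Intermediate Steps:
$r = 13$ ($r = 12 + 1 = 13$)
$\left(51 + r\right) 27 = \left(51 + 13\right) 27 = 64 \cdot 27 = 1728$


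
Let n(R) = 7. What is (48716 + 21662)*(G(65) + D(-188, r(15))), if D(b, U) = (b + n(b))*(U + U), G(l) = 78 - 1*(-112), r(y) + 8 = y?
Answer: -164966032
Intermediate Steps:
r(y) = -8 + y
G(l) = 190 (G(l) = 78 + 112 = 190)
D(b, U) = 2*U*(7 + b) (D(b, U) = (b + 7)*(U + U) = (7 + b)*(2*U) = 2*U*(7 + b))
(48716 + 21662)*(G(65) + D(-188, r(15))) = (48716 + 21662)*(190 + 2*(-8 + 15)*(7 - 188)) = 70378*(190 + 2*7*(-181)) = 70378*(190 - 2534) = 70378*(-2344) = -164966032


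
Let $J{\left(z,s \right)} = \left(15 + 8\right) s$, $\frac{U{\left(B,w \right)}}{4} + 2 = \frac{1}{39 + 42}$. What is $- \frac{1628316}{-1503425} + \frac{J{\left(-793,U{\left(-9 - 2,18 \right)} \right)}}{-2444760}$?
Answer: $\frac{16123522824403}{14885828877150} \approx 1.0831$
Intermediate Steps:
$U{\left(B,w \right)} = - \frac{644}{81}$ ($U{\left(B,w \right)} = -8 + \frac{4}{39 + 42} = -8 + \frac{4}{81} = - \frac{644}{81}$)
$J{\left(z,s \right)} = 23 s$
$- \frac{1628316}{-1503425} + \frac{J{\left(-793,U{\left(-9 - 2,18 \right)} \right)}}{-2444760} = - \frac{1628316}{-1503425} + \frac{23 \left(- \frac{644}{81}\right)}{-2444760} = \left(-1628316\right) \left(- \frac{1}{1503425}\right) - - \frac{3703}{49506390} = \frac{1628316}{1503425} + \frac{3703}{49506390} = \frac{16123522824403}{14885828877150}$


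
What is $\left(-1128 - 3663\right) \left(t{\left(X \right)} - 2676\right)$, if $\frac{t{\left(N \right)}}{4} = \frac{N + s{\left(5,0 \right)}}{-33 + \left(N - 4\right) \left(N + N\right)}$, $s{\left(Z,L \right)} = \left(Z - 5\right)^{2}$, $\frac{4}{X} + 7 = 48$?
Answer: $\frac{727617238044}{56753} \approx 1.2821 \cdot 10^{7}$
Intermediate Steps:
$X = \frac{4}{41}$ ($X = \frac{4}{-7 + 48} = \frac{4}{41} \approx 0.097561$)
$s{\left(Z,L \right)} = \left(-5 + Z\right)^{2}$
$t{\left(N \right)} = \frac{4 N}{-33 + 2 N \left(-4 + N\right)}$ ($t{\left(N \right)} = 4 \frac{N + \left(-5 + 5\right)^{2}}{-33 + \left(N - 4\right) \left(N + N\right)} = 4 \frac{N + 0^{2}}{-33 + \left(-4 + N\right) 2 N} = 4 \frac{N + 0}{-33 + 2 N \left(-4 + N\right)} = 4 \frac{N}{-33 + 2 N \left(-4 + N\right)} = \frac{4 N}{-33 + 2 N \left(-4 + N\right)}$)
$\left(-1128 - 3663\right) \left(t{\left(X \right)} - 2676\right) = \left(-1128 - 3663\right) \left(4 \cdot \frac{4}{41} \frac{1}{-33 - \frac{32}{41} + 2 \left(\frac{4}{41}\right)^{2}} - 2676\right) = - 4791 \left(4 \cdot \frac{4}{41} \frac{1}{-33 - \frac{32}{41} + 2 \cdot \frac{16}{1681}} - 2676\right) = - 4791 \left(4 \cdot \frac{4}{41} \frac{1}{-33 - \frac{32}{41} + \frac{32}{1681}} - 2676\right) = - 4791 \left(4 \cdot \frac{4}{41} \frac{1}{- \frac{56753}{1681}} - 2676\right) = - 4791 \left(4 \cdot \frac{4}{41} \left(- \frac{1681}{56753}\right) - 2676\right) = - 4791 \left(- \frac{656}{56753} - 2676\right) = \left(-4791\right) \left(- \frac{151871684}{56753}\right) = \frac{727617238044}{56753}$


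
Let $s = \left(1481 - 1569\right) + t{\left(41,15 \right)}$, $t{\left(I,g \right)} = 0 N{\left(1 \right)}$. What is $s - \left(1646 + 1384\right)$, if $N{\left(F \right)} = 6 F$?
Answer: $-3118$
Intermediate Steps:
$t{\left(I,g \right)} = 0$ ($t{\left(I,g \right)} = 0 \cdot 6 \cdot 1 = 0 \cdot 6 = 0$)
$s = -88$ ($s = \left(1481 - 1569\right) + 0 = -88 + 0 = -88$)
$s - \left(1646 + 1384\right) = -88 - \left(1646 + 1384\right) = -88 - 3030 = -3118$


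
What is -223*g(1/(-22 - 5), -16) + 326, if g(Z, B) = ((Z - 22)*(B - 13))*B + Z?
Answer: 20524955/9 ≈ 2.2806e+6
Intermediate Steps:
g(Z, B) = Z + B*(-22 + Z)*(-13 + B) (g(Z, B) = ((-22 + Z)*(-13 + B))*B + Z = B*(-22 + Z)*(-13 + B) + Z = Z + B*(-22 + Z)*(-13 + B))
-223*g(1/(-22 - 5), -16) + 326 = -223*(1/(-22 - 5) - 22*(-16)² + 286*(-16) + (-16)²/(-22 - 5) - 13*(-16)/(-22 - 5)) + 326 = -223*(1/(-27) - 22*256 - 4576 + 256/(-27) - 13*(-16)/(-27)) + 326 = -223*(-1/27 - 5632 - 4576 - 1/27*256 - 13*(-16)*(-1/27)) + 326 = -223*(-1/27 - 5632 - 4576 - 256/27 - 208/27) + 326 = -223*(-92027/9) + 326 = 20522021/9 + 326 = 20524955/9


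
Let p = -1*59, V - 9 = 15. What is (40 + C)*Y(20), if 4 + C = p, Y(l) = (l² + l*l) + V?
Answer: -18952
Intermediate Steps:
V = 24 (V = 9 + 15 = 24)
Y(l) = 24 + 2*l² (Y(l) = (l² + l*l) + 24 = (l² + l²) + 24 = 2*l² + 24 = 24 + 2*l²)
p = -59
C = -63 (C = -4 - 59 = -63)
(40 + C)*Y(20) = (40 - 63)*(24 + 2*20²) = -23*(24 + 2*400) = -23*(24 + 800) = -23*824 = -18952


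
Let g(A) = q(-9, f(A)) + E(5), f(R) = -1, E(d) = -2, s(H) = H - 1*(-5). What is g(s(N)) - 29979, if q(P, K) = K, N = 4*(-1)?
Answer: -29982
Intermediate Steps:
N = -4
s(H) = 5 + H (s(H) = H + 5 = 5 + H)
g(A) = -3 (g(A) = -1 - 2 = -3)
g(s(N)) - 29979 = -3 - 29979 = -29982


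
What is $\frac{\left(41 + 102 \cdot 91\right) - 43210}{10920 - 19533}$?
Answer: $\frac{33887}{8613} \approx 3.9344$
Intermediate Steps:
$\frac{\left(41 + 102 \cdot 91\right) - 43210}{10920 - 19533} = \frac{\left(41 + 9282\right) - 43210}{-8613} = \left(9323 - 43210\right) \left(- \frac{1}{8613}\right) = \left(-33887\right) \left(- \frac{1}{8613}\right) = \frac{33887}{8613}$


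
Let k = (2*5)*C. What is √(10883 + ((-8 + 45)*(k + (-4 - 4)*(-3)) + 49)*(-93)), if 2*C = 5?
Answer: I*√162283 ≈ 402.84*I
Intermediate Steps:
C = 5/2 (C = (½)*5 = 5/2 ≈ 2.5000)
k = 25 (k = (2*5)*(5/2) = 10*(5/2) = 25)
√(10883 + ((-8 + 45)*(k + (-4 - 4)*(-3)) + 49)*(-93)) = √(10883 + ((-8 + 45)*(25 + (-4 - 4)*(-3)) + 49)*(-93)) = √(10883 + (37*(25 - 8*(-3)) + 49)*(-93)) = √(10883 + (37*(25 + 24) + 49)*(-93)) = √(10883 + (37*49 + 49)*(-93)) = √(10883 + (1813 + 49)*(-93)) = √(10883 + 1862*(-93)) = √(10883 - 173166) = √(-162283) = I*√162283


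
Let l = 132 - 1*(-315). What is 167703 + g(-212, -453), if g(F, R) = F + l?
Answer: 167938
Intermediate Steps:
l = 447 (l = 132 + 315 = 447)
g(F, R) = 447 + F (g(F, R) = F + 447 = 447 + F)
167703 + g(-212, -453) = 167703 + (447 - 212) = 167703 + 235 = 167938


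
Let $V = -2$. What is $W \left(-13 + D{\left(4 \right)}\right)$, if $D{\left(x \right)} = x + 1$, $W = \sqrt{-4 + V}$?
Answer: $- 8 i \sqrt{6} \approx - 19.596 i$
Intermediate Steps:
$W = i \sqrt{6}$ ($W = \sqrt{-4 - 2} = \sqrt{-6} = i \sqrt{6} \approx 2.4495 i$)
$D{\left(x \right)} = 1 + x$
$W \left(-13 + D{\left(4 \right)}\right) = i \sqrt{6} \left(-13 + \left(1 + 4\right)\right) = i \sqrt{6} \left(-13 + 5\right) = i \sqrt{6} \left(-8\right) = - 8 i \sqrt{6}$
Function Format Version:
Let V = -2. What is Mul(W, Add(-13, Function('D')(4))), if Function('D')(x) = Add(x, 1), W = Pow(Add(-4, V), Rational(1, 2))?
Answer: Mul(-8, I, Pow(6, Rational(1, 2))) ≈ Mul(-19.596, I)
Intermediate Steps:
W = Mul(I, Pow(6, Rational(1, 2))) (W = Pow(Add(-4, -2), Rational(1, 2)) = Pow(-6, Rational(1, 2)) = Mul(I, Pow(6, Rational(1, 2))) ≈ Mul(2.4495, I))
Function('D')(x) = Add(1, x)
Mul(W, Add(-13, Function('D')(4))) = Mul(Mul(I, Pow(6, Rational(1, 2))), Add(-13, Add(1, 4))) = Mul(Mul(I, Pow(6, Rational(1, 2))), Add(-13, 5)) = Mul(Mul(I, Pow(6, Rational(1, 2))), -8) = Mul(-8, I, Pow(6, Rational(1, 2)))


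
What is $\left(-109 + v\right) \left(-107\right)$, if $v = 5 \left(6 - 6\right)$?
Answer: $11663$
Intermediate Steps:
$v = 0$ ($v = 5 \cdot 0 = 0$)
$\left(-109 + v\right) \left(-107\right) = \left(-109 + 0\right) \left(-107\right) = \left(-109\right) \left(-107\right) = 11663$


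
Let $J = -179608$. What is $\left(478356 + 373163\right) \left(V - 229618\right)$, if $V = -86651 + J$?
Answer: $-422248687163$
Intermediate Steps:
$V = -266259$ ($V = -86651 - 179608 = -266259$)
$\left(478356 + 373163\right) \left(V - 229618\right) = \left(478356 + 373163\right) \left(-266259 - 229618\right) = 851519 \left(-495877\right) = -422248687163$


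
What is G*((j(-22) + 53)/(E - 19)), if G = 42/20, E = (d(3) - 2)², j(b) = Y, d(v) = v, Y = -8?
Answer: -21/4 ≈ -5.2500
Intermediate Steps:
j(b) = -8
E = 1 (E = (3 - 2)² = 1² = 1)
G = 21/10 (G = 42*(1/20) = 21/10 ≈ 2.1000)
G*((j(-22) + 53)/(E - 19)) = 21*((-8 + 53)/(1 - 19))/10 = 21*(45/(-18))/10 = 21*(45*(-1/18))/10 = (21/10)*(-5/2) = -21/4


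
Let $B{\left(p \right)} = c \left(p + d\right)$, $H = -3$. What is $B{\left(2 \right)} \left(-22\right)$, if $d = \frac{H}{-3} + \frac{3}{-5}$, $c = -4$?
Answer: $\frac{1056}{5} \approx 211.2$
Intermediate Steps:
$d = \frac{2}{5}$ ($d = - \frac{3}{-3} + \frac{3}{-5} = \left(-3\right) \left(- \frac{1}{3}\right) + 3 \left(- \frac{1}{5}\right) = 1 - \frac{3}{5} = \frac{2}{5} \approx 0.4$)
$B{\left(p \right)} = - \frac{8}{5} - 4 p$ ($B{\left(p \right)} = - 4 \left(p + \frac{2}{5}\right) = - 4 \left(\frac{2}{5} + p\right) = - \frac{8}{5} - 4 p$)
$B{\left(2 \right)} \left(-22\right) = \left(- \frac{8}{5} - 8\right) \left(-22\right) = \left(- \frac{48}{5}\right) \left(-22\right) = \frac{1056}{5}$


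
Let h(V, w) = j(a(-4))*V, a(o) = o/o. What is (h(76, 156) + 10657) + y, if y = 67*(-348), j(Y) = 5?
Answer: -12279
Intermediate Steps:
a(o) = 1
h(V, w) = 5*V
y = -23316
(h(76, 156) + 10657) + y = (5*76 + 10657) - 23316 = (380 + 10657) - 23316 = 11037 - 23316 = -12279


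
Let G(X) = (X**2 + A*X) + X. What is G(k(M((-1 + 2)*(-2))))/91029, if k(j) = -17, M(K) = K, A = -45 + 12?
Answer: 833/91029 ≈ 0.0091509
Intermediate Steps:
A = -33
G(X) = X**2 - 32*X (G(X) = (X**2 - 33*X) + X = X**2 - 32*X)
G(k(M((-1 + 2)*(-2))))/91029 = -17*(-32 - 17)/91029 = -17*(-49)*(1/91029) = 833*(1/91029) = 833/91029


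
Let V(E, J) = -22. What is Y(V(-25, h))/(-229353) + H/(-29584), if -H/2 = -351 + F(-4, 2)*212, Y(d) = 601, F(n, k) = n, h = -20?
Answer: -283884239/3392589576 ≈ -0.083678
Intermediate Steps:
H = 2398 (H = -2*(-351 - 4*212) = -2*(-351 - 848) = -2*(-1199) = 2398)
Y(V(-25, h))/(-229353) + H/(-29584) = 601/(-229353) + 2398/(-29584) = 601*(-1/229353) + 2398*(-1/29584) = -601/229353 - 1199/14792 = -283884239/3392589576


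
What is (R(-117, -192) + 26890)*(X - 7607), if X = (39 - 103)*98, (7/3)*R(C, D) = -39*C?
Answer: -2802433801/7 ≈ -4.0035e+8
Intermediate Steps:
R(C, D) = -117*C/7 (R(C, D) = 3*(-39*C)/7 = -117*C/7)
X = -6272 (X = -64*98 = -6272)
(R(-117, -192) + 26890)*(X - 7607) = (-117/7*(-117) + 26890)*(-6272 - 7607) = (13689/7 + 26890)*(-13879) = (201919/7)*(-13879) = -2802433801/7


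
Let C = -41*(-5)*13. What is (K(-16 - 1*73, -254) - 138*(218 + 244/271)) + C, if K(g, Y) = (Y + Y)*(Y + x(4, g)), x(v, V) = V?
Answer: 39755903/271 ≈ 1.4670e+5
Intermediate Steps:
C = 2665 (C = 205*13 = 2665)
K(g, Y) = 2*Y*(Y + g) (K(g, Y) = (Y + Y)*(Y + g) = (2*Y)*(Y + g) = 2*Y*(Y + g))
(K(-16 - 1*73, -254) - 138*(218 + 244/271)) + C = (2*(-254)*(-254 + (-16 - 1*73)) - 138*(218 + 244/271)) + 2665 = (2*(-254)*(-254 + (-16 - 73)) - 138*(218 + 244*(1/271))) + 2665 = (2*(-254)*(-254 - 89) - 138*(218 + 244/271)) + 2665 = (2*(-254)*(-343) - 138*59322/271) + 2665 = (174244 - 8186436/271) + 2665 = 39033688/271 + 2665 = 39755903/271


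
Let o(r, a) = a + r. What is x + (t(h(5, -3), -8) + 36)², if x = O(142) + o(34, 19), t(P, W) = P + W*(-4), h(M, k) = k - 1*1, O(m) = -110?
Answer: 4039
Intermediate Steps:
h(M, k) = -1 + k (h(M, k) = k - 1 = -1 + k)
t(P, W) = P - 4*W
x = -57 (x = -110 + (19 + 34) = -110 + 53 = -57)
x + (t(h(5, -3), -8) + 36)² = -57 + (((-1 - 3) - 4*(-8)) + 36)² = -57 + ((-4 + 32) + 36)² = -57 + (28 + 36)² = -57 + 64² = -57 + 4096 = 4039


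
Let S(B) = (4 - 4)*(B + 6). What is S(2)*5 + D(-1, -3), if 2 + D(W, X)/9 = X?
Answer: -45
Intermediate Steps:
S(B) = 0 (S(B) = 0*(6 + B) = 0)
D(W, X) = -18 + 9*X
S(2)*5 + D(-1, -3) = 0*5 + (-18 + 9*(-3)) = 0 + (-18 - 27) = 0 - 45 = -45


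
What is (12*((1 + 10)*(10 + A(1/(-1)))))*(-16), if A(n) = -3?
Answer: -14784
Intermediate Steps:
(12*((1 + 10)*(10 + A(1/(-1)))))*(-16) = (12*((1 + 10)*(10 - 3)))*(-16) = (12*(11*7))*(-16) = (12*77)*(-16) = 924*(-16) = -14784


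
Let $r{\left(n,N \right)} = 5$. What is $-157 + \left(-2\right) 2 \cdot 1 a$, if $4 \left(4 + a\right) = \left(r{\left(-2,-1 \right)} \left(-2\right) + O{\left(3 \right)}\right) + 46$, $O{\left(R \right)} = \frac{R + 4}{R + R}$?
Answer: $- \frac{1069}{6} \approx -178.17$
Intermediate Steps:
$O{\left(R \right)} = \frac{4 + R}{2 R}$
$a = \frac{127}{24}$ ($a = -4 + \frac{\left(5 \left(-2\right) + \frac{4 + 3}{2 \cdot 3}\right) + 46}{4} = -4 + \frac{\left(-10 + \frac{1}{2} \cdot \frac{1}{3} \cdot 7\right) + 46}{4} = -4 + \frac{\left(-10 + \frac{7}{6}\right) + 46}{4} = -4 + \frac{- \frac{53}{6} + 46}{4} = -4 + \frac{1}{4} \cdot \frac{223}{6} = -4 + \frac{223}{24} = \frac{127}{24} \approx 5.2917$)
$-157 + \left(-2\right) 2 \cdot 1 a = -157 + \left(-2\right) 2 \cdot 1 \cdot \frac{127}{24} = -157 + \left(-4\right) 1 \cdot \frac{127}{24} = -157 - \frac{127}{6} = - \frac{1069}{6}$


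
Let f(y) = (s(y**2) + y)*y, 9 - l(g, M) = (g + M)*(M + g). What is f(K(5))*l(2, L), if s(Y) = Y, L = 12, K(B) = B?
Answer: -28050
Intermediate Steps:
l(g, M) = 9 - (M + g)**2 (l(g, M) = 9 - (g + M)*(M + g) = 9 - (M + g)*(M + g) = 9 - (M + g)**2)
f(y) = y*(y + y**2) (f(y) = (y**2 + y)*y = (y + y**2)*y = y*(y + y**2))
f(K(5))*l(2, L) = (5**2*(1 + 5))*(9 - (12 + 2)**2) = (25*6)*(9 - 1*14**2) = 150*(9 - 1*196) = 150*(9 - 196) = 150*(-187) = -28050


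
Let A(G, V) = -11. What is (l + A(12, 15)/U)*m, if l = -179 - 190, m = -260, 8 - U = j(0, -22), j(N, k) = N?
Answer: 192595/2 ≈ 96298.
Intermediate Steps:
U = 8 (U = 8 - 1*0 = 8 + 0 = 8)
l = -369
(l + A(12, 15)/U)*m = (-369 - 11/8)*(-260) = -2963/8*(-260) = 192595/2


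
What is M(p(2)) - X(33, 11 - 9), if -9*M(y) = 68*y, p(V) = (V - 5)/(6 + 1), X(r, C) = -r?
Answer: 761/21 ≈ 36.238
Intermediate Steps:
p(V) = -5/7 + V/7 (p(V) = (-5 + V)/7 = (-5 + V)*(1/7) = -5/7 + V/7)
M(y) = -68*y/9
M(p(2)) - X(33, 11 - 9) = -68*(-5/7 + (1/7)*2)/9 - (-1)*33 = -68*(-5/7 + 2/7)/9 - 1*(-33) = -68/9*(-3/7) + 33 = 68/21 + 33 = 761/21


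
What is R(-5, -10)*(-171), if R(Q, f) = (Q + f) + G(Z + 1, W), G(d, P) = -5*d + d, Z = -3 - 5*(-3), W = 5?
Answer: 11457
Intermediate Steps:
Z = 12 (Z = -3 + 15 = 12)
G(d, P) = -4*d
R(Q, f) = -52 + Q + f (R(Q, f) = (Q + f) - 4*(12 + 1) = (Q + f) - 4*13 = (Q + f) - 52 = -52 + Q + f)
R(-5, -10)*(-171) = (-52 - 5 - 10)*(-171) = -67*(-171) = 11457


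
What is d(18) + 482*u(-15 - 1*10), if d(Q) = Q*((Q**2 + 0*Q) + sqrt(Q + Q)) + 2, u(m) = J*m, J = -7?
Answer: 90292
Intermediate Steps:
u(m) = -7*m
d(Q) = 2 + Q*(Q**2 + sqrt(2)*sqrt(Q)) (d(Q) = Q*((Q**2 + 0) + sqrt(2*Q)) + 2 = Q*(Q**2 + sqrt(2)*sqrt(Q)) + 2 = 2 + Q*(Q**2 + sqrt(2)*sqrt(Q)))
d(18) + 482*u(-15 - 1*10) = (2 + 18**3 + sqrt(2)*18**(3/2)) + 482*(-7*(-15 - 1*10)) = (2 + 5832 + sqrt(2)*(54*sqrt(2))) + 482*(-7*(-15 - 10)) = (2 + 5832 + 108) + 482*(-7*(-25)) = 5942 + 482*175 = 5942 + 84350 = 90292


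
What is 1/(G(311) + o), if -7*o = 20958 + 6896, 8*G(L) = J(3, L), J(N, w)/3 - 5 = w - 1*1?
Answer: -56/216217 ≈ -0.00025900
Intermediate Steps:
J(N, w) = 12 + 3*w (J(N, w) = 15 + 3*(w - 1*1) = 15 + 3*(w - 1) = 15 + 3*(-1 + w) = 15 + (-3 + 3*w) = 12 + 3*w)
G(L) = 3/2 + 3*L/8 (G(L) = (12 + 3*L)/8 = 3/2 + 3*L/8)
o = -27854/7 (o = -(20958 + 6896)/7 = -1/7*27854 = -27854/7 ≈ -3979.1)
1/(G(311) + o) = 1/((3/2 + (3/8)*311) - 27854/7) = 1/((3/2 + 933/8) - 27854/7) = 1/(945/8 - 27854/7) = 1/(-216217/56) = -56/216217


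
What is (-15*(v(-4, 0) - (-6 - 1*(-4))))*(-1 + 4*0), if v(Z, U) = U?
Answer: 30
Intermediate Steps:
(-15*(v(-4, 0) - (-6 - 1*(-4))))*(-1 + 4*0) = (-15*(0 - (-6 - 1*(-4))))*(-1 + 4*0) = (-15*(0 - (-6 + 4)))*(-1 + 0) = -15*(0 - 1*(-2))*(-1) = -15*(0 + 2)*(-1) = -15*2*(-1) = -30*(-1) = 30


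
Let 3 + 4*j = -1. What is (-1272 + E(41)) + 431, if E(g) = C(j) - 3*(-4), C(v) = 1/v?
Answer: -830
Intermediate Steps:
j = -1 (j = -3/4 + (1/4)*(-1) = -3/4 - 1/4 = -1)
C(v) = 1/v
E(g) = 11 (E(g) = 1/(-1) - 3*(-4) = -1 + 12 = 11)
(-1272 + E(41)) + 431 = (-1272 + 11) + 431 = -1261 + 431 = -830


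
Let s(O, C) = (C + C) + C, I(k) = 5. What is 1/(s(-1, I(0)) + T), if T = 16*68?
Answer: 1/1103 ≈ 0.00090662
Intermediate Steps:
s(O, C) = 3*C (s(O, C) = 2*C + C = 3*C)
T = 1088
1/(s(-1, I(0)) + T) = 1/(3*5 + 1088) = 1/(15 + 1088) = 1/1103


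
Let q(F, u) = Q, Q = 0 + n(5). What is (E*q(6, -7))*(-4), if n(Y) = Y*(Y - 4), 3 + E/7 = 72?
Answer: -9660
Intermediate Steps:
E = 483 (E = -21 + 7*72 = -21 + 504 = 483)
n(Y) = Y*(-4 + Y)
Q = 5 (Q = 0 + 5*(-4 + 5) = 0 + 5*1 = 0 + 5 = 5)
q(F, u) = 5
(E*q(6, -7))*(-4) = (483*5)*(-4) = 2415*(-4) = -9660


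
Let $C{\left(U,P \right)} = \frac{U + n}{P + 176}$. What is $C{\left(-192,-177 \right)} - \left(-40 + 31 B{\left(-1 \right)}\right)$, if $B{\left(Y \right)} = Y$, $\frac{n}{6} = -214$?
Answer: $1547$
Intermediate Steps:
$n = -1284$ ($n = 6 \left(-214\right) = -1284$)
$C{\left(U,P \right)} = \frac{-1284 + U}{176 + P}$ ($C{\left(U,P \right)} = \frac{U - 1284}{P + 176} = \frac{-1284 + U}{176 + P}$)
$C{\left(-192,-177 \right)} - \left(-40 + 31 B{\left(-1 \right)}\right) = \frac{-1284 - 192}{176 - 177} + \left(40 - -31\right) = \frac{1}{-1} \left(-1476\right) + \left(40 + 31\right) = \left(-1\right) \left(-1476\right) + 71 = 1476 + 71 = 1547$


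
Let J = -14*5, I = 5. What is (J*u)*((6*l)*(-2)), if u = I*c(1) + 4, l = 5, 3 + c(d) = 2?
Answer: -4200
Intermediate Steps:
c(d) = -1 (c(d) = -3 + 2 = -1)
J = -70
u = -1 (u = 5*(-1) + 4 = -5 + 4 = -1)
(J*u)*((6*l)*(-2)) = (-70*(-1))*((6*5)*(-2)) = 70*(30*(-2)) = 70*(-60) = -4200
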